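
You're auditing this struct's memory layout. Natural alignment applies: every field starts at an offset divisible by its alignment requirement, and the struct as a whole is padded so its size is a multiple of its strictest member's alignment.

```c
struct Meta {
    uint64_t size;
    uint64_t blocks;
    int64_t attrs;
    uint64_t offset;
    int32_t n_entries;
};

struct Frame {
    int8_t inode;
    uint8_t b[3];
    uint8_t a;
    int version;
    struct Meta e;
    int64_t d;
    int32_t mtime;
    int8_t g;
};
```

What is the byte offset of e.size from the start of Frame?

16

Meta: size at 0 (size 8, align 8) → ends 8; blocks at 8 (size 8, align 8) → ends 16; attrs at 16 (size 8, align 8) → ends 24; offset at 24 (size 8, align 8) → ends 32; n_entries at 32 (size 4, align 4) → ends 36; tail pad 4 to reach multiple of 8; total 40 bytes, alignment 8
inode at 0 (size 1, align 1) → ends 1
b at 1 (size 3, align 1) → ends 4
a at 4 (size 1, align 1) → ends 5
pad 3 to align 4 for version
version at 8 (size 4, align 4) → ends 12
pad 4 to align 8 for e
e at 16 (size 40, align 8) → ends 56
within Meta: size at 0
16 + 0 = 16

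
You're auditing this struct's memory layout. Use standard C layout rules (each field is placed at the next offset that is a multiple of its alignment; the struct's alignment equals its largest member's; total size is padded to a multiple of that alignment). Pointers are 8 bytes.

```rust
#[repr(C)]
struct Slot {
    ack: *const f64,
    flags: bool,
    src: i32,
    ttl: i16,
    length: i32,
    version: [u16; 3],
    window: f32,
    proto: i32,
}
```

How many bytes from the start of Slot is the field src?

12

ack at 0 (size 8, align 8) → ends 8
flags at 8 (size 1, align 1) → ends 9
pad 3 to align 4 for src
src at 12 (size 4, align 4) → ends 16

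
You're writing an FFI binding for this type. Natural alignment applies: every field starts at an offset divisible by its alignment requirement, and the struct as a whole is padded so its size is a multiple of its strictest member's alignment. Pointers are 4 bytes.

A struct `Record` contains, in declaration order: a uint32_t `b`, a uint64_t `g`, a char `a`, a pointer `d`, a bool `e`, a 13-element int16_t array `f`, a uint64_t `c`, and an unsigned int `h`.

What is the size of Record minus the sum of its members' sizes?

16

@0: b [4B, align 4] → 4
+4 pad (align 8)
@8: g [8B, align 8] → 16
@16: a [1B, align 1] → 17
+3 pad (align 4)
@20: d [4B, align 4] → 24
@24: e [1B, align 1] → 25
+1 pad (align 2)
@26: f [26B, align 2] → 52
+4 pad (align 8)
@56: c [8B, align 8] → 64
@64: h [4B, align 4] → 68
+4 tail pad (align 8)
size 72, align 8
data bytes 56, size 72 → padding 16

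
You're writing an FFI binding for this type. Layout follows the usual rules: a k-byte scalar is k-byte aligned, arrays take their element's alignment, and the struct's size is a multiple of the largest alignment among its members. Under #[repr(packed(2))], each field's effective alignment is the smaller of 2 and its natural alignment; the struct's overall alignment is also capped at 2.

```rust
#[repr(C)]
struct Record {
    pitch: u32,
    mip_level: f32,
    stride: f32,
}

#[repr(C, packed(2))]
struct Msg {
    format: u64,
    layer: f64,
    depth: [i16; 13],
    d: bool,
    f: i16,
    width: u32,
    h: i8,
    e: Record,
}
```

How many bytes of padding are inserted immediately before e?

Record: @0: pitch [4B, align 4] → 4; @4: mip_level [4B, align 4] → 8; @8: stride [4B, align 4] → 12; size 12, align 4
@0: format [8B, align 2] → 8
@8: layer [8B, align 2] → 16
@16: depth [26B, align 2] → 42
@42: d [1B, align 1] → 43
+1 pad (align 2)
@44: f [2B, align 2] → 46
@46: width [4B, align 2] → 50
@50: h [1B, align 1] → 51
+1 pad (align 2)
@52: e [12B, align 2] → 64

1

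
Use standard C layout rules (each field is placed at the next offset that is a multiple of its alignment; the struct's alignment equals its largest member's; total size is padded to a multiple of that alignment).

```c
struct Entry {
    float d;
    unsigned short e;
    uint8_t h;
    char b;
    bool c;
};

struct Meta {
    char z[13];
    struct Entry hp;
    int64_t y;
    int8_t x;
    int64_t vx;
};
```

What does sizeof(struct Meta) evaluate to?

56

Entry: d at 0 (size 4, align 4) → ends 4; e at 4 (size 2, align 2) → ends 6; h at 6 (size 1, align 1) → ends 7; b at 7 (size 1, align 1) → ends 8; c at 8 (size 1, align 1) → ends 9; tail pad 3 to reach multiple of 4; total 12 bytes, alignment 4
z at 0 (size 13, align 1) → ends 13
pad 3 to align 4 for hp
hp at 16 (size 12, align 4) → ends 28
pad 4 to align 8 for y
y at 32 (size 8, align 8) → ends 40
x at 40 (size 1, align 1) → ends 41
pad 7 to align 8 for vx
vx at 48 (size 8, align 8) → ends 56
total 56 bytes, alignment 8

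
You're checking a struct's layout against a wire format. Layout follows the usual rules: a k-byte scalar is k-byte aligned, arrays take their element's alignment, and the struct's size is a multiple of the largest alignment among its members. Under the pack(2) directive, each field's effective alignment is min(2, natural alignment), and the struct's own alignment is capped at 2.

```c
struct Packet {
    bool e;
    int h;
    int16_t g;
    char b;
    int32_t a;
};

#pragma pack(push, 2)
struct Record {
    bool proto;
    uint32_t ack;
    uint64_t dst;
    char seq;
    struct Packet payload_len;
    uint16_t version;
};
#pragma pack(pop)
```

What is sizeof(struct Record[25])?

Packet: e at 0 (size 1, align 1) → ends 1; pad 3 to align 4 for h; h at 4 (size 4, align 4) → ends 8; g at 8 (size 2, align 2) → ends 10; b at 10 (size 1, align 1) → ends 11; pad 1 to align 4 for a; a at 12 (size 4, align 4) → ends 16; total 16 bytes, alignment 4
proto at 0 (size 1, align 1) → ends 1
pad 1 to align 2 for ack
ack at 2 (size 4, align 2) → ends 6
dst at 6 (size 8, align 2) → ends 14
seq at 14 (size 1, align 1) → ends 15
pad 1 to align 2 for payload_len
payload_len at 16 (size 16, align 2) → ends 32
version at 32 (size 2, align 2) → ends 34
total 34 bytes, alignment 2
array of 25: 25 × 34 = 850

850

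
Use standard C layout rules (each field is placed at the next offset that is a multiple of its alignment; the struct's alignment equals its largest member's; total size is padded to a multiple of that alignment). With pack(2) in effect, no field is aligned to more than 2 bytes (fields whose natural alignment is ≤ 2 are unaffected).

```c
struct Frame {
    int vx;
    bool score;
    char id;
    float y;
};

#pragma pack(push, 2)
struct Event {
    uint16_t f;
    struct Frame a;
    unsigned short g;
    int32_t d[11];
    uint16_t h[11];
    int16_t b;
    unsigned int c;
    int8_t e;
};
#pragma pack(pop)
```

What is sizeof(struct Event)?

90

Frame: 0..4  vx  (4B, 4-aligned); 4..5  score  (1B, 1-aligned); 5..6  id  (1B, 1-aligned); 6..8  -- padding (2B); 8..12  y  (4B, 4-aligned); sizeof = 12, alignof = 4
0..2  f  (2B, 2-aligned)
2..14  a  (12B, 2-aligned)
14..16  g  (2B, 2-aligned)
16..60  d  (44B, 2-aligned)
60..82  h  (22B, 2-aligned)
82..84  b  (2B, 2-aligned)
84..88  c  (4B, 2-aligned)
88..89  e  (1B, 1-aligned)
89..90  -- tail padding (1B)
sizeof = 90, alignof = 2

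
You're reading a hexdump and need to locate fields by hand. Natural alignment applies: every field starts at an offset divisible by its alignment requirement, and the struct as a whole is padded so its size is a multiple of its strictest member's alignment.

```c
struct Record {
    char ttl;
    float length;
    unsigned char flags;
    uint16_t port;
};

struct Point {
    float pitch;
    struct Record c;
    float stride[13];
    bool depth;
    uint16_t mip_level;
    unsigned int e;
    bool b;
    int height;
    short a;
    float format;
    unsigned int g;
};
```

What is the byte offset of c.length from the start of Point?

8

Record: @0: ttl [1B, align 1] → 1; +3 pad (align 4); @4: length [4B, align 4] → 8; @8: flags [1B, align 1] → 9; +1 pad (align 2); @10: port [2B, align 2] → 12; size 12, align 4
@0: pitch [4B, align 4] → 4
@4: c [12B, align 4] → 16
within Record: length at 4
4 + 4 = 8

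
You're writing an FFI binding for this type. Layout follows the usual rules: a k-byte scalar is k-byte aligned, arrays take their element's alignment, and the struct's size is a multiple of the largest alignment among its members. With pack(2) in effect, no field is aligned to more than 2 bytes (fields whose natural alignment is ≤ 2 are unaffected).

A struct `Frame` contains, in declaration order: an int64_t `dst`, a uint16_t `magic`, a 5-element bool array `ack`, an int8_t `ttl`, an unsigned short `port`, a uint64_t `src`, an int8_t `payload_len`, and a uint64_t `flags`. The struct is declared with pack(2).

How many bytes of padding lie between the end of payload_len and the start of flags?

1

dst at 0 (size 8, align 2) → ends 8
magic at 8 (size 2, align 2) → ends 10
ack at 10 (size 5, align 1) → ends 15
ttl at 15 (size 1, align 1) → ends 16
port at 16 (size 2, align 2) → ends 18
src at 18 (size 8, align 2) → ends 26
payload_len at 26 (size 1, align 1) → ends 27
pad 1 to align 2 for flags
flags at 28 (size 8, align 2) → ends 36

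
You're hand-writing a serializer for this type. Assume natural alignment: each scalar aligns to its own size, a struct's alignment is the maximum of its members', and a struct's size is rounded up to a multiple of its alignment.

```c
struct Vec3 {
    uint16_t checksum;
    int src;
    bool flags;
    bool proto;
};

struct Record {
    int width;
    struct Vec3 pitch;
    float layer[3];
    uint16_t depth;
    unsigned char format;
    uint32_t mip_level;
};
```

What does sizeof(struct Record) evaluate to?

Vec3: @0: checksum [2B, align 2] → 2; +2 pad (align 4); @4: src [4B, align 4] → 8; @8: flags [1B, align 1] → 9; @9: proto [1B, align 1] → 10; +2 tail pad (align 4); size 12, align 4
@0: width [4B, align 4] → 4
@4: pitch [12B, align 4] → 16
@16: layer [12B, align 4] → 28
@28: depth [2B, align 2] → 30
@30: format [1B, align 1] → 31
+1 pad (align 4)
@32: mip_level [4B, align 4] → 36
size 36, align 4

36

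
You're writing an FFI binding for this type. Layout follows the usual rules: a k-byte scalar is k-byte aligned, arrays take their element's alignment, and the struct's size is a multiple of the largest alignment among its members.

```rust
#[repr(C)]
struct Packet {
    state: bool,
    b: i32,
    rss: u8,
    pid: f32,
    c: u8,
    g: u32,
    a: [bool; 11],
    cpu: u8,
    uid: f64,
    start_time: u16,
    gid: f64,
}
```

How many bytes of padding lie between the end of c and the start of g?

3

0..1  state  (1B, 1-aligned)
1..4  -- padding (3B)
4..8  b  (4B, 4-aligned)
8..9  rss  (1B, 1-aligned)
9..12  -- padding (3B)
12..16  pid  (4B, 4-aligned)
16..17  c  (1B, 1-aligned)
17..20  -- padding (3B)
20..24  g  (4B, 4-aligned)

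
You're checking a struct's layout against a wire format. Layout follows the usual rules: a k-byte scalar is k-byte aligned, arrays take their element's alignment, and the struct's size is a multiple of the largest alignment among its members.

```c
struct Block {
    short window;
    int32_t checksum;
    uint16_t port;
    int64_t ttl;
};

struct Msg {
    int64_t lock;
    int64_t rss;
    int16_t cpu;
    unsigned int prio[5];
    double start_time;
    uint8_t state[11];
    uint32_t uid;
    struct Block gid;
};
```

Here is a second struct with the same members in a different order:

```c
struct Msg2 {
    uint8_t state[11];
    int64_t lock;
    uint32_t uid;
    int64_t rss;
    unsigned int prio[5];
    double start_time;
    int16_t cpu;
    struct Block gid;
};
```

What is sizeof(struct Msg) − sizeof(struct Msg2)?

Block: 0..2  window  (2B, 2-aligned); 2..4  -- padding (2B); 4..8  checksum  (4B, 4-aligned); 8..10  port  (2B, 2-aligned); 10..16  -- padding (6B); 16..24  ttl  (8B, 8-aligned); sizeof = 24, alignof = 8
0..8  lock  (8B, 8-aligned)
8..16  rss  (8B, 8-aligned)
16..18  cpu  (2B, 2-aligned)
18..20  -- padding (2B)
20..40  prio  (20B, 4-aligned)
40..48  start_time  (8B, 8-aligned)
48..59  state  (11B, 1-aligned)
59..60  -- padding (1B)
60..64  uid  (4B, 4-aligned)
64..88  gid  (24B, 8-aligned)
sizeof = 88, alignof = 8
— Msg2 —
0..11  state  (11B, 1-aligned)
11..16  -- padding (5B)
16..24  lock  (8B, 8-aligned)
24..28  uid  (4B, 4-aligned)
28..32  -- padding (4B)
32..40  rss  (8B, 8-aligned)
40..60  prio  (20B, 4-aligned)
60..64  -- padding (4B)
64..72  start_time  (8B, 8-aligned)
72..74  cpu  (2B, 2-aligned)
74..80  -- padding (6B)
80..104  gid  (24B, 8-aligned)
sizeof = 104, alignof = 8
88 − 104 = -16

-16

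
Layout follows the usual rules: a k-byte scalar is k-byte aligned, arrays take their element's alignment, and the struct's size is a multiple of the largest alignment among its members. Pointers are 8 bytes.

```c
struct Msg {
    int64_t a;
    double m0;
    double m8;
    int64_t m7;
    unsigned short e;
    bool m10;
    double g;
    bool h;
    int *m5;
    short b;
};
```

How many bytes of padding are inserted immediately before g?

0..8  a  (8B, 8-aligned)
8..16  m0  (8B, 8-aligned)
16..24  m8  (8B, 8-aligned)
24..32  m7  (8B, 8-aligned)
32..34  e  (2B, 2-aligned)
34..35  m10  (1B, 1-aligned)
35..40  -- padding (5B)
40..48  g  (8B, 8-aligned)

5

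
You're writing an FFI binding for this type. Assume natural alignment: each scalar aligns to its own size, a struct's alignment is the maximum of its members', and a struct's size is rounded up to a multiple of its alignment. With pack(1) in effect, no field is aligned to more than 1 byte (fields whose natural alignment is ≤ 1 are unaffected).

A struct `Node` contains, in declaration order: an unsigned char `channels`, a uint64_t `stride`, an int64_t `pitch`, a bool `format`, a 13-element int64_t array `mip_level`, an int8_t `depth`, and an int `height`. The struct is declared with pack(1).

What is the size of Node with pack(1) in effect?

127

@0: channels [1B, align 1] → 1
@1: stride [8B, align 1] → 9
@9: pitch [8B, align 1] → 17
@17: format [1B, align 1] → 18
@18: mip_level [104B, align 1] → 122
@122: depth [1B, align 1] → 123
@123: height [4B, align 1] → 127
size 127, align 1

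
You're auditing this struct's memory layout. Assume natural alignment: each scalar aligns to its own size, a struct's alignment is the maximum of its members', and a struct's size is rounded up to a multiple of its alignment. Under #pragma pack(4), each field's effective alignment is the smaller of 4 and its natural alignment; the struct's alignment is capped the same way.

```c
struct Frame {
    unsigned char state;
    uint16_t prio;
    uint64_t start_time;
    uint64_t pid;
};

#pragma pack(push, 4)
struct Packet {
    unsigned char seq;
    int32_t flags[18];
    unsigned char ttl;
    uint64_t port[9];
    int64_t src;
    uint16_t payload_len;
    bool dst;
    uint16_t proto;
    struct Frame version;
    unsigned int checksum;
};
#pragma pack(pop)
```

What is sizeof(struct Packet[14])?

Frame: @0: state [1B, align 1] → 1; +1 pad (align 2); @2: prio [2B, align 2] → 4; +4 pad (align 8); @8: start_time [8B, align 8] → 16; @16: pid [8B, align 8] → 24; size 24, align 8
@0: seq [1B, align 1] → 1
+3 pad (align 4)
@4: flags [72B, align 4] → 76
@76: ttl [1B, align 1] → 77
+3 pad (align 4)
@80: port [72B, align 4] → 152
@152: src [8B, align 4] → 160
@160: payload_len [2B, align 2] → 162
@162: dst [1B, align 1] → 163
+1 pad (align 2)
@164: proto [2B, align 2] → 166
+2 pad (align 4)
@168: version [24B, align 4] → 192
@192: checksum [4B, align 4] → 196
size 196, align 4
array of 14: 14 × 196 = 2744

2744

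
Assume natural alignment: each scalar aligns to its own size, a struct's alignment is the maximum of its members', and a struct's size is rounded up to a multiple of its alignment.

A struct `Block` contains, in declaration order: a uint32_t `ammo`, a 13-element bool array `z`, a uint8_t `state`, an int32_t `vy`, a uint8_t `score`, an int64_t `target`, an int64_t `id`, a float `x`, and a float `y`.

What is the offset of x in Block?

@0: ammo [4B, align 4] → 4
@4: z [13B, align 1] → 17
@17: state [1B, align 1] → 18
+2 pad (align 4)
@20: vy [4B, align 4] → 24
@24: score [1B, align 1] → 25
+7 pad (align 8)
@32: target [8B, align 8] → 40
@40: id [8B, align 8] → 48
@48: x [4B, align 4] → 52

48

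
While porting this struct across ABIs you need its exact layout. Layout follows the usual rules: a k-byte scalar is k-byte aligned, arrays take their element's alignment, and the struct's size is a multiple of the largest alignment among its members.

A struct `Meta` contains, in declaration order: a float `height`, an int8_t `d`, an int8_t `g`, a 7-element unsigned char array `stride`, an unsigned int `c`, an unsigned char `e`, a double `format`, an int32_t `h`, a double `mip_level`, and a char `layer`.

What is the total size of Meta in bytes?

@0: height [4B, align 4] → 4
@4: d [1B, align 1] → 5
@5: g [1B, align 1] → 6
@6: stride [7B, align 1] → 13
+3 pad (align 4)
@16: c [4B, align 4] → 20
@20: e [1B, align 1] → 21
+3 pad (align 8)
@24: format [8B, align 8] → 32
@32: h [4B, align 4] → 36
+4 pad (align 8)
@40: mip_level [8B, align 8] → 48
@48: layer [1B, align 1] → 49
+7 tail pad (align 8)
size 56, align 8

56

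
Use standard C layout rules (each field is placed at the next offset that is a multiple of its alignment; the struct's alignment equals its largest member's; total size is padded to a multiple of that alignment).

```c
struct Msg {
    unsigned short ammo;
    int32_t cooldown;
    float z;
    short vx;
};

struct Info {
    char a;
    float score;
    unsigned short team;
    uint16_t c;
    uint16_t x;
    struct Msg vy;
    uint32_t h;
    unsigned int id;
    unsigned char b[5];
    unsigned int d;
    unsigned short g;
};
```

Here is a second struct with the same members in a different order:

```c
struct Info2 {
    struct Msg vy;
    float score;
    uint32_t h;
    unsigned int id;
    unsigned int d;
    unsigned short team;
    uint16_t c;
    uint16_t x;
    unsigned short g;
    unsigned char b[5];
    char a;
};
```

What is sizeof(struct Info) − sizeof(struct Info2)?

8

Msg: @0: ammo [2B, align 2] → 2; +2 pad (align 4); @4: cooldown [4B, align 4] → 8; @8: z [4B, align 4] → 12; @12: vx [2B, align 2] → 14; +2 tail pad (align 4); size 16, align 4
@0: a [1B, align 1] → 1
+3 pad (align 4)
@4: score [4B, align 4] → 8
@8: team [2B, align 2] → 10
@10: c [2B, align 2] → 12
@12: x [2B, align 2] → 14
+2 pad (align 4)
@16: vy [16B, align 4] → 32
@32: h [4B, align 4] → 36
@36: id [4B, align 4] → 40
@40: b [5B, align 1] → 45
+3 pad (align 4)
@48: d [4B, align 4] → 52
@52: g [2B, align 2] → 54
+2 tail pad (align 4)
size 56, align 4
— Info2 —
@0: vy [16B, align 4] → 16
@16: score [4B, align 4] → 20
@20: h [4B, align 4] → 24
@24: id [4B, align 4] → 28
@28: d [4B, align 4] → 32
@32: team [2B, align 2] → 34
@34: c [2B, align 2] → 36
@36: x [2B, align 2] → 38
@38: g [2B, align 2] → 40
@40: b [5B, align 1] → 45
@45: a [1B, align 1] → 46
+2 tail pad (align 4)
size 48, align 4
56 − 48 = 8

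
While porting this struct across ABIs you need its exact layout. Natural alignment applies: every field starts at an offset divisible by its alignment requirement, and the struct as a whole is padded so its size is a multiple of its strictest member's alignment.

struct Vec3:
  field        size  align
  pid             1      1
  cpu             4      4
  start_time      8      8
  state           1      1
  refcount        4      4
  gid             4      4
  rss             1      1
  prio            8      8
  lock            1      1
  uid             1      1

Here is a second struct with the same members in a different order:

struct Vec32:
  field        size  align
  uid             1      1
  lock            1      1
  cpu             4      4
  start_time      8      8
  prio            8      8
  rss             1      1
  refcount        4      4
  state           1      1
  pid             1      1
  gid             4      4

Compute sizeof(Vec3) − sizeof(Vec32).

8

@0: pid [1B, align 1] → 1
+3 pad (align 4)
@4: cpu [4B, align 4] → 8
@8: start_time [8B, align 8] → 16
@16: state [1B, align 1] → 17
+3 pad (align 4)
@20: refcount [4B, align 4] → 24
@24: gid [4B, align 4] → 28
@28: rss [1B, align 1] → 29
+3 pad (align 8)
@32: prio [8B, align 8] → 40
@40: lock [1B, align 1] → 41
@41: uid [1B, align 1] → 42
+6 tail pad (align 8)
size 48, align 8
— Vec32 —
@0: uid [1B, align 1] → 1
@1: lock [1B, align 1] → 2
+2 pad (align 4)
@4: cpu [4B, align 4] → 8
@8: start_time [8B, align 8] → 16
@16: prio [8B, align 8] → 24
@24: rss [1B, align 1] → 25
+3 pad (align 4)
@28: refcount [4B, align 4] → 32
@32: state [1B, align 1] → 33
@33: pid [1B, align 1] → 34
+2 pad (align 4)
@36: gid [4B, align 4] → 40
size 40, align 8
48 − 40 = 8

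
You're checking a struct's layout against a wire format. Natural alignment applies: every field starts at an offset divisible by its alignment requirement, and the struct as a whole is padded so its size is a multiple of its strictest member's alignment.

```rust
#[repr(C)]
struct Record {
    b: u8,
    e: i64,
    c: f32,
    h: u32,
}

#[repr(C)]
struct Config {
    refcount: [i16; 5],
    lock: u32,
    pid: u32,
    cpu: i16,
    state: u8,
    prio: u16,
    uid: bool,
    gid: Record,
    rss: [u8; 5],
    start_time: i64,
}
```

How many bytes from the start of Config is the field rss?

Record: b at 0 (size 1, align 1) → ends 1; pad 7 to align 8 for e; e at 8 (size 8, align 8) → ends 16; c at 16 (size 4, align 4) → ends 20; h at 20 (size 4, align 4) → ends 24; total 24 bytes, alignment 8
refcount at 0 (size 10, align 2) → ends 10
pad 2 to align 4 for lock
lock at 12 (size 4, align 4) → ends 16
pid at 16 (size 4, align 4) → ends 20
cpu at 20 (size 2, align 2) → ends 22
state at 22 (size 1, align 1) → ends 23
pad 1 to align 2 for prio
prio at 24 (size 2, align 2) → ends 26
uid at 26 (size 1, align 1) → ends 27
pad 5 to align 8 for gid
gid at 32 (size 24, align 8) → ends 56
rss at 56 (size 5, align 1) → ends 61

56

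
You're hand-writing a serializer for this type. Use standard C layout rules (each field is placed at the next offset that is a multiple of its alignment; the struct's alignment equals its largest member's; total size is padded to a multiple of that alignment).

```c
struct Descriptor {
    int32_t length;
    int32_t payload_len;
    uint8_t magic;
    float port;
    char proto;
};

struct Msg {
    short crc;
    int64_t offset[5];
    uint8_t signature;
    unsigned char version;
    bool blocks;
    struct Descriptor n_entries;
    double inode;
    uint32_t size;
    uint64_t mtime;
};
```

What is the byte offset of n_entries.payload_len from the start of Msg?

56

Descriptor: 0..4  length  (4B, 4-aligned); 4..8  payload_len  (4B, 4-aligned); 8..9  magic  (1B, 1-aligned); 9..12  -- padding (3B); 12..16  port  (4B, 4-aligned); 16..17  proto  (1B, 1-aligned); 17..20  -- tail padding (3B); sizeof = 20, alignof = 4
0..2  crc  (2B, 2-aligned)
2..8  -- padding (6B)
8..48  offset  (40B, 8-aligned)
48..49  signature  (1B, 1-aligned)
49..50  version  (1B, 1-aligned)
50..51  blocks  (1B, 1-aligned)
51..52  -- padding (1B)
52..72  n_entries  (20B, 4-aligned)
within Descriptor: payload_len at 4
52 + 4 = 56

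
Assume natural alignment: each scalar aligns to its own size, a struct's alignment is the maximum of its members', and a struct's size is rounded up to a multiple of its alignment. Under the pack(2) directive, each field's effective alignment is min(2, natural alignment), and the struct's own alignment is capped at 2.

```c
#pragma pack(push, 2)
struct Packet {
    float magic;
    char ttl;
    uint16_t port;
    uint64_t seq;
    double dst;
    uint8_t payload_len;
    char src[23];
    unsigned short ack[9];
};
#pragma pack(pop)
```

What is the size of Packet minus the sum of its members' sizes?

1

0..4  magic  (4B, 2-aligned)
4..5  ttl  (1B, 1-aligned)
5..6  -- padding (1B)
6..8  port  (2B, 2-aligned)
8..16  seq  (8B, 2-aligned)
16..24  dst  (8B, 2-aligned)
24..25  payload_len  (1B, 1-aligned)
25..48  src  (23B, 1-aligned)
48..66  ack  (18B, 2-aligned)
sizeof = 66, alignof = 2
data bytes 65, size 66 → padding 1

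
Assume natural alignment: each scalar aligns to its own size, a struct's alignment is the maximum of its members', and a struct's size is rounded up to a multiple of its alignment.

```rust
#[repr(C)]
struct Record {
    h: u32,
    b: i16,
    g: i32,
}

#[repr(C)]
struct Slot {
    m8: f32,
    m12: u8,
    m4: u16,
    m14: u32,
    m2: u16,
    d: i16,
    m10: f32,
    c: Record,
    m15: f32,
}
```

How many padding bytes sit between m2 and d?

Record: @0: h [4B, align 4] → 4; @4: b [2B, align 2] → 6; +2 pad (align 4); @8: g [4B, align 4] → 12; size 12, align 4
@0: m8 [4B, align 4] → 4
@4: m12 [1B, align 1] → 5
+1 pad (align 2)
@6: m4 [2B, align 2] → 8
@8: m14 [4B, align 4] → 12
@12: m2 [2B, align 2] → 14
@14: d [2B, align 2] → 16

0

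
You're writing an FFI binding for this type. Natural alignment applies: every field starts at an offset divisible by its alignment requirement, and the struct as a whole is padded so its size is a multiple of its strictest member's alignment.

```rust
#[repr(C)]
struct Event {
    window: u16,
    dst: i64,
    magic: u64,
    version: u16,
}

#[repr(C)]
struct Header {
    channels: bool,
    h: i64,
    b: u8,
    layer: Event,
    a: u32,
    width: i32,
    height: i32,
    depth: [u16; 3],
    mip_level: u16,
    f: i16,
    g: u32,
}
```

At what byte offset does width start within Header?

60

Event: window at 0 (size 2, align 2) → ends 2; pad 6 to align 8 for dst; dst at 8 (size 8, align 8) → ends 16; magic at 16 (size 8, align 8) → ends 24; version at 24 (size 2, align 2) → ends 26; tail pad 6 to reach multiple of 8; total 32 bytes, alignment 8
channels at 0 (size 1, align 1) → ends 1
pad 7 to align 8 for h
h at 8 (size 8, align 8) → ends 16
b at 16 (size 1, align 1) → ends 17
pad 7 to align 8 for layer
layer at 24 (size 32, align 8) → ends 56
a at 56 (size 4, align 4) → ends 60
width at 60 (size 4, align 4) → ends 64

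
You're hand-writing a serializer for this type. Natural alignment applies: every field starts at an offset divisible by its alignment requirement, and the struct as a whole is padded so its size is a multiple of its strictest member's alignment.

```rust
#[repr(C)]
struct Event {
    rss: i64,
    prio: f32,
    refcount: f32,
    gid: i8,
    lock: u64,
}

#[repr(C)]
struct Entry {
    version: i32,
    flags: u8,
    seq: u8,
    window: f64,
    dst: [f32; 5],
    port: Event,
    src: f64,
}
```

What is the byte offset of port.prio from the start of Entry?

Event: 0..8  rss  (8B, 8-aligned); 8..12  prio  (4B, 4-aligned); 12..16  refcount  (4B, 4-aligned); 16..17  gid  (1B, 1-aligned); 17..24  -- padding (7B); 24..32  lock  (8B, 8-aligned); sizeof = 32, alignof = 8
0..4  version  (4B, 4-aligned)
4..5  flags  (1B, 1-aligned)
5..6  seq  (1B, 1-aligned)
6..8  -- padding (2B)
8..16  window  (8B, 8-aligned)
16..36  dst  (20B, 4-aligned)
36..40  -- padding (4B)
40..72  port  (32B, 8-aligned)
within Event: prio at 8
40 + 8 = 48

48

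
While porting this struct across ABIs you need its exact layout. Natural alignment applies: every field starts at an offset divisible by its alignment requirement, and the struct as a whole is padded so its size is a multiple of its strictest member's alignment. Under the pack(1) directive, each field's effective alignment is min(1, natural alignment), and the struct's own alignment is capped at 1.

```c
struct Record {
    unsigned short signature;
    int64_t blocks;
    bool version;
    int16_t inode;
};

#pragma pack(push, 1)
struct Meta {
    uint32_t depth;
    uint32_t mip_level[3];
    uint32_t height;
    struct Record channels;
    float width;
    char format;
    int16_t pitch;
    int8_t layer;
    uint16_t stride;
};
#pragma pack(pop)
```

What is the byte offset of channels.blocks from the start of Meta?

28

Record: signature at 0 (size 2, align 2) → ends 2; pad 6 to align 8 for blocks; blocks at 8 (size 8, align 8) → ends 16; version at 16 (size 1, align 1) → ends 17; pad 1 to align 2 for inode; inode at 18 (size 2, align 2) → ends 20; tail pad 4 to reach multiple of 8; total 24 bytes, alignment 8
depth at 0 (size 4, align 1) → ends 4
mip_level at 4 (size 12, align 1) → ends 16
height at 16 (size 4, align 1) → ends 20
channels at 20 (size 24, align 1) → ends 44
within Record: blocks at 8
20 + 8 = 28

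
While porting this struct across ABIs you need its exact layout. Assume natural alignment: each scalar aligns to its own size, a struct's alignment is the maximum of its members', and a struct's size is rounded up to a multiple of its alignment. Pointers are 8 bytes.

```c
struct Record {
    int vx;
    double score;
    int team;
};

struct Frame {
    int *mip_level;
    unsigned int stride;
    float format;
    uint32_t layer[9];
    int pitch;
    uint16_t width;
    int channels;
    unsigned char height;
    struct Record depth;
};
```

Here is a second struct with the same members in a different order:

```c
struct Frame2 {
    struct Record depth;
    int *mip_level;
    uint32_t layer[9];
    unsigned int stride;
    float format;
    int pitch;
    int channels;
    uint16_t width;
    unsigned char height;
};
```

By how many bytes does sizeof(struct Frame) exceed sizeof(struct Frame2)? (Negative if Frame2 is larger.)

Record: 0..4  vx  (4B, 4-aligned); 4..8  -- padding (4B); 8..16  score  (8B, 8-aligned); 16..20  team  (4B, 4-aligned); 20..24  -- tail padding (4B); sizeof = 24, alignof = 8
0..8  mip_level  (8B, 8-aligned)
8..12  stride  (4B, 4-aligned)
12..16  format  (4B, 4-aligned)
16..52  layer  (36B, 4-aligned)
52..56  pitch  (4B, 4-aligned)
56..58  width  (2B, 2-aligned)
58..60  -- padding (2B)
60..64  channels  (4B, 4-aligned)
64..65  height  (1B, 1-aligned)
65..72  -- padding (7B)
72..96  depth  (24B, 8-aligned)
sizeof = 96, alignof = 8
— Frame2 —
0..24  depth  (24B, 8-aligned)
24..32  mip_level  (8B, 8-aligned)
32..68  layer  (36B, 4-aligned)
68..72  stride  (4B, 4-aligned)
72..76  format  (4B, 4-aligned)
76..80  pitch  (4B, 4-aligned)
80..84  channels  (4B, 4-aligned)
84..86  width  (2B, 2-aligned)
86..87  height  (1B, 1-aligned)
87..88  -- tail padding (1B)
sizeof = 88, alignof = 8
96 − 88 = 8

8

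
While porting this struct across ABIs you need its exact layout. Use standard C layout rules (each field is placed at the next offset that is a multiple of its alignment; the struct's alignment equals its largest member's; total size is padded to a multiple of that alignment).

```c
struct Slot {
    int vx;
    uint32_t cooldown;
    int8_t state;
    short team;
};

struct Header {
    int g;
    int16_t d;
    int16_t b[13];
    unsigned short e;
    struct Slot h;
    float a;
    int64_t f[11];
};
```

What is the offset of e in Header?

Slot: @0: vx [4B, align 4] → 4; @4: cooldown [4B, align 4] → 8; @8: state [1B, align 1] → 9; +1 pad (align 2); @10: team [2B, align 2] → 12; size 12, align 4
@0: g [4B, align 4] → 4
@4: d [2B, align 2] → 6
@6: b [26B, align 2] → 32
@32: e [2B, align 2] → 34

32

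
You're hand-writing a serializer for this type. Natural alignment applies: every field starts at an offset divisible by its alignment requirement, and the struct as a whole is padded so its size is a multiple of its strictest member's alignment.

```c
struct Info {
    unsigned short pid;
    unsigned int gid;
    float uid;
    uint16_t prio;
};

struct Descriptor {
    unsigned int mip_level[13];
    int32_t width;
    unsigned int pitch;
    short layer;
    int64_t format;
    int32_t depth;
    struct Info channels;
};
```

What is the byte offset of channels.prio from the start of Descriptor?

Info: pid at 0 (size 2, align 2) → ends 2; pad 2 to align 4 for gid; gid at 4 (size 4, align 4) → ends 8; uid at 8 (size 4, align 4) → ends 12; prio at 12 (size 2, align 2) → ends 14; tail pad 2 to reach multiple of 4; total 16 bytes, alignment 4
mip_level at 0 (size 52, align 4) → ends 52
width at 52 (size 4, align 4) → ends 56
pitch at 56 (size 4, align 4) → ends 60
layer at 60 (size 2, align 2) → ends 62
pad 2 to align 8 for format
format at 64 (size 8, align 8) → ends 72
depth at 72 (size 4, align 4) → ends 76
channels at 76 (size 16, align 4) → ends 92
within Info: prio at 12
76 + 12 = 88

88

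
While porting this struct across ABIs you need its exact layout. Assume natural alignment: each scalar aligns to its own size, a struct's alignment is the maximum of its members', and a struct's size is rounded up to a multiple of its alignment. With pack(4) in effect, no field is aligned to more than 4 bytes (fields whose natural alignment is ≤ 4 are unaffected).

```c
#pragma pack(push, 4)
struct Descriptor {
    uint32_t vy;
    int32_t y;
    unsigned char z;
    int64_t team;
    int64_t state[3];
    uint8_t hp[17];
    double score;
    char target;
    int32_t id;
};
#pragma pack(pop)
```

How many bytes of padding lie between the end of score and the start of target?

vy at 0 (size 4, align 4) → ends 4
y at 4 (size 4, align 4) → ends 8
z at 8 (size 1, align 1) → ends 9
pad 3 to align 4 for team
team at 12 (size 8, align 4) → ends 20
state at 20 (size 24, align 4) → ends 44
hp at 44 (size 17, align 1) → ends 61
pad 3 to align 4 for score
score at 64 (size 8, align 4) → ends 72
target at 72 (size 1, align 1) → ends 73

0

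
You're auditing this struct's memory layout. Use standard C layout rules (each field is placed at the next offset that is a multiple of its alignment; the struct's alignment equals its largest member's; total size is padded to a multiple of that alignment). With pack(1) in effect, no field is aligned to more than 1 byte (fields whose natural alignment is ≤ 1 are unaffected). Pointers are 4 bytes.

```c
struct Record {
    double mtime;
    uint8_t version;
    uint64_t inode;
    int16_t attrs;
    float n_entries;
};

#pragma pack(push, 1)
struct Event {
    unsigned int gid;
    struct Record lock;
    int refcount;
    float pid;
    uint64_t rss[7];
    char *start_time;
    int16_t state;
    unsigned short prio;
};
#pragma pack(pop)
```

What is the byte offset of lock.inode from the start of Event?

20

Record: @0: mtime [8B, align 8] → 8; @8: version [1B, align 1] → 9; +7 pad (align 8); @16: inode [8B, align 8] → 24; @24: attrs [2B, align 2] → 26; +2 pad (align 4); @28: n_entries [4B, align 4] → 32; size 32, align 8
@0: gid [4B, align 1] → 4
@4: lock [32B, align 1] → 36
within Record: inode at 16
4 + 16 = 20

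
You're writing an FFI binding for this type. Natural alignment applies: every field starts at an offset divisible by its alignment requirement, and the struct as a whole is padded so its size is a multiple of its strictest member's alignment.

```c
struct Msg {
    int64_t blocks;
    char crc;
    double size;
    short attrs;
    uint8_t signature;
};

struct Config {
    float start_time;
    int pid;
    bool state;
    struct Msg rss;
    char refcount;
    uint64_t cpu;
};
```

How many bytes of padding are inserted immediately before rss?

7

Msg: blocks at 0 (size 8, align 8) → ends 8; crc at 8 (size 1, align 1) → ends 9; pad 7 to align 8 for size; size at 16 (size 8, align 8) → ends 24; attrs at 24 (size 2, align 2) → ends 26; signature at 26 (size 1, align 1) → ends 27; tail pad 5 to reach multiple of 8; total 32 bytes, alignment 8
start_time at 0 (size 4, align 4) → ends 4
pid at 4 (size 4, align 4) → ends 8
state at 8 (size 1, align 1) → ends 9
pad 7 to align 8 for rss
rss at 16 (size 32, align 8) → ends 48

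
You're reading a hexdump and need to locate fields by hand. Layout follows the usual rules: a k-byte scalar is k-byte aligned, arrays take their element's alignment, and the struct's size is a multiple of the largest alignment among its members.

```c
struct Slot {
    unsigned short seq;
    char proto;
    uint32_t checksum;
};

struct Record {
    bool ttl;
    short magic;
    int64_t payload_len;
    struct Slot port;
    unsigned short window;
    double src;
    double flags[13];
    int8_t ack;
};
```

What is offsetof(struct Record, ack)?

Slot: seq at 0 (size 2, align 2) → ends 2; proto at 2 (size 1, align 1) → ends 3; pad 1 to align 4 for checksum; checksum at 4 (size 4, align 4) → ends 8; total 8 bytes, alignment 4
ttl at 0 (size 1, align 1) → ends 1
pad 1 to align 2 for magic
magic at 2 (size 2, align 2) → ends 4
pad 4 to align 8 for payload_len
payload_len at 8 (size 8, align 8) → ends 16
port at 16 (size 8, align 4) → ends 24
window at 24 (size 2, align 2) → ends 26
pad 6 to align 8 for src
src at 32 (size 8, align 8) → ends 40
flags at 40 (size 104, align 8) → ends 144
ack at 144 (size 1, align 1) → ends 145

144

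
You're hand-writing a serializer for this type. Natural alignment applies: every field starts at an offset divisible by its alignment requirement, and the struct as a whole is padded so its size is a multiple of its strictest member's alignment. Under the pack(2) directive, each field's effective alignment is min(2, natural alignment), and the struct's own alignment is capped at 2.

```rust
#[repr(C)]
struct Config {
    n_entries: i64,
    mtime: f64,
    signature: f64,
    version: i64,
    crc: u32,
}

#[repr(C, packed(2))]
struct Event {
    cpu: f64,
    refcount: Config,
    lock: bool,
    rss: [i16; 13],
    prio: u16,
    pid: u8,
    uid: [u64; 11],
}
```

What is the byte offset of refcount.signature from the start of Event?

24

Config: @0: n_entries [8B, align 8] → 8; @8: mtime [8B, align 8] → 16; @16: signature [8B, align 8] → 24; @24: version [8B, align 8] → 32; @32: crc [4B, align 4] → 36; +4 tail pad (align 8); size 40, align 8
@0: cpu [8B, align 2] → 8
@8: refcount [40B, align 2] → 48
within Config: signature at 16
8 + 16 = 24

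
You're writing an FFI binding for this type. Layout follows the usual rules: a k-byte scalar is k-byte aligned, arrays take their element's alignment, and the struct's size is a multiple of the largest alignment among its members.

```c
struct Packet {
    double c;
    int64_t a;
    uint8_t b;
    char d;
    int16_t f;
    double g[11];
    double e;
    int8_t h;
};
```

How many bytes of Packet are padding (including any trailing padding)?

@0: c [8B, align 8] → 8
@8: a [8B, align 8] → 16
@16: b [1B, align 1] → 17
@17: d [1B, align 1] → 18
@18: f [2B, align 2] → 20
+4 pad (align 8)
@24: g [88B, align 8] → 112
@112: e [8B, align 8] → 120
@120: h [1B, align 1] → 121
+7 tail pad (align 8)
size 128, align 8
data bytes 117, size 128 → padding 11

11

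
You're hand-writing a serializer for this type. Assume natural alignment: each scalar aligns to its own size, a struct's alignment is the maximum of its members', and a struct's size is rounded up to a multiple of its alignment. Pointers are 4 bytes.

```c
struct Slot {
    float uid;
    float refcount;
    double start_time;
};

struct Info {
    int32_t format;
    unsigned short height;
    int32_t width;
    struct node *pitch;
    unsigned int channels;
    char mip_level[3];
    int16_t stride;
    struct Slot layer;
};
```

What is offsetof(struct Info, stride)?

24

Slot: uid at 0 (size 4, align 4) → ends 4; refcount at 4 (size 4, align 4) → ends 8; start_time at 8 (size 8, align 8) → ends 16; total 16 bytes, alignment 8
format at 0 (size 4, align 4) → ends 4
height at 4 (size 2, align 2) → ends 6
pad 2 to align 4 for width
width at 8 (size 4, align 4) → ends 12
pitch at 12 (size 4, align 4) → ends 16
channels at 16 (size 4, align 4) → ends 20
mip_level at 20 (size 3, align 1) → ends 23
pad 1 to align 2 for stride
stride at 24 (size 2, align 2) → ends 26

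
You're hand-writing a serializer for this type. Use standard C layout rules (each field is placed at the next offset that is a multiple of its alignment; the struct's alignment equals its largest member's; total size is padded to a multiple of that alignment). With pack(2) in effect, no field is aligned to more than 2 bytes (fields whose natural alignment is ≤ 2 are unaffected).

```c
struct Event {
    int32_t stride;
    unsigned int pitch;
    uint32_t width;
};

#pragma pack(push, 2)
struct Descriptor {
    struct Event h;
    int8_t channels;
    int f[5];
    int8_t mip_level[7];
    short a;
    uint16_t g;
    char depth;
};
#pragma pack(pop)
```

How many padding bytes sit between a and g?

0

Event: @0: stride [4B, align 4] → 4; @4: pitch [4B, align 4] → 8; @8: width [4B, align 4] → 12; size 12, align 4
@0: h [12B, align 2] → 12
@12: channels [1B, align 1] → 13
+1 pad (align 2)
@14: f [20B, align 2] → 34
@34: mip_level [7B, align 1] → 41
+1 pad (align 2)
@42: a [2B, align 2] → 44
@44: g [2B, align 2] → 46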